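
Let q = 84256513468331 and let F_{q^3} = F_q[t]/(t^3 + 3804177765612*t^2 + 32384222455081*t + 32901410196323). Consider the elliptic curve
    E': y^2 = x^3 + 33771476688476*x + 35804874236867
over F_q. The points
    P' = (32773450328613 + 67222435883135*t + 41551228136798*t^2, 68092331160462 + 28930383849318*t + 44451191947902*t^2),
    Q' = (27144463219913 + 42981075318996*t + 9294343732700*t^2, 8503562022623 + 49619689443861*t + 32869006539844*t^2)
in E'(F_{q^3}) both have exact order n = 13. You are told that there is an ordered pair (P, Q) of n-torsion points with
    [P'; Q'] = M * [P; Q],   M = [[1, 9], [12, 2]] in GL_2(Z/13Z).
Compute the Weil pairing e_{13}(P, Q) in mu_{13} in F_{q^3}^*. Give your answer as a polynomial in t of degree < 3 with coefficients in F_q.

e_{13}(aP+bQ,cP+dQ) = e_{13}(P,Q)^(ad-bc); with (a,b,c,d)=(1,9,12,2) this gives the det-13 law.
Inverting 11 mod 13: 6. Thus e_{13}(P,Q) = e(P',Q')^{6}.
Run Miller on y^2=x^3+33771476688476*x+35804874236867 over F_{84256513468331}: ladder 1101 (4 bits); e = f_P(D_Q)/f_Q(D_P).
e_{13}(P',Q') = 70341575942543 + 7799509680231*t + 7619991524829*t^2.
Hence e(P,Q) = 47682779692693 + 77918779119074*t + 14696107966296*t^2 in F_{84256513468331^3}^*.

47682779692693 + 77918779119074*t + 14696107966296*t^2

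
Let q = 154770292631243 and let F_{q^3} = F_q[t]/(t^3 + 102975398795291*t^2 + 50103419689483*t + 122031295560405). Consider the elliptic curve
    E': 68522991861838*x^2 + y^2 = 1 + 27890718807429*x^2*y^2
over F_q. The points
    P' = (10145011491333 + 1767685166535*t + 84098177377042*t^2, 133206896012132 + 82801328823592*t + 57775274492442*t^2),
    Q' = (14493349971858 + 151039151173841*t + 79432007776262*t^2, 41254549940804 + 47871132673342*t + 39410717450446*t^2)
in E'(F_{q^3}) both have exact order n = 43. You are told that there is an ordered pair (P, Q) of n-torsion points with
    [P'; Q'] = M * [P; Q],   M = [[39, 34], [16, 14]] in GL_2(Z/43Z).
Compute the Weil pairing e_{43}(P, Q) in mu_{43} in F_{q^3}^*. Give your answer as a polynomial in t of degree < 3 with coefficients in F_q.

72328402940707 + 121766651585380*t + 21347173887536*t^2

e_{43} is bilinear + alternating on E[43], so e_{43}(39*P + 34*Q, 16*P + 14*Q) = e_{43}(P,Q)^(39*14-34*16).
det(M) mod 43 = 2; its inverse in (Z/43)^* is 22 (check: 2*22 mod 43 = 1).
Edwards->Montgomery: u=(1+y)/(1-y), v=u/x -> 151154866878667v^2=u^3+124628166134960u^2+u; then x_W=48850641421413u+41864000550085: y^2=x^3+79584720509391*x+50289034046551.
6-bit Miller (101011) on E'/F_{154770292631243} with a'=79584720509391, b'=50289034046551: accumulate tangent/chord ratios at Q'+S and P'+S'.
So e_{43}(P',Q') = 137815353310300 + 99727859440778*t + 95188798622552*t^2.
Raise to 22: e(P,Q) = 72328402940707 + 121766651585380*t + 21347173887536*t^2 in mu_{43}.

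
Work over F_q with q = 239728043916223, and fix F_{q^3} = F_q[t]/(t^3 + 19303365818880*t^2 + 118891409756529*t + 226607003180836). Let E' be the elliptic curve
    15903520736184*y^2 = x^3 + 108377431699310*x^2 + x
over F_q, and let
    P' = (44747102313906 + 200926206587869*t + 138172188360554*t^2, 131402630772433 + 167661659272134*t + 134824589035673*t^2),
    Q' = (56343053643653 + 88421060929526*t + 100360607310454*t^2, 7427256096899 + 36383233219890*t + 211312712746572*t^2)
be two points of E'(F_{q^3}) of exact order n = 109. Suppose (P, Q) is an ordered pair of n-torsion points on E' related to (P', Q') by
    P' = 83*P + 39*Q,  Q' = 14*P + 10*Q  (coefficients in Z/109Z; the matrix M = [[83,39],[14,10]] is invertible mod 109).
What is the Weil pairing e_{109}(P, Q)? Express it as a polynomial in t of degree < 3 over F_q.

201121431943449 + 143743548507088*t + 19874442683583*t^2

Under M = [[83,39],[14,10]] in GL_2(Z/109), e_{109}(P',Q') = e_{109}(P,Q)^(83*10-39*14 mod 109).
Hence e(P,Q) = e(P',Q')^{38} where 38 = 66^{-1} mod 109.
Set x_W=72129057864491*u+162072809120673, y_W=72129057864491*v; then E': y_W^2=x_W^3+225554840112473*x_W+170652096131075.
Double-and-add over 1101101: 7-1 doublings, 5-1 additions; each step l_{T,T}/v_{2T} or l_{T,P'}/v at Q'+S for random S.
The quotient is 238029358056698 + 9586117447770*t + 39389528115091*t^2.
(238029358056698 + 9586117447770*t + 39389528115091*t^2)^{38} mod (239728043916223,f) = 201121431943449 + 143743548507088*t + 19874442683583*t^2.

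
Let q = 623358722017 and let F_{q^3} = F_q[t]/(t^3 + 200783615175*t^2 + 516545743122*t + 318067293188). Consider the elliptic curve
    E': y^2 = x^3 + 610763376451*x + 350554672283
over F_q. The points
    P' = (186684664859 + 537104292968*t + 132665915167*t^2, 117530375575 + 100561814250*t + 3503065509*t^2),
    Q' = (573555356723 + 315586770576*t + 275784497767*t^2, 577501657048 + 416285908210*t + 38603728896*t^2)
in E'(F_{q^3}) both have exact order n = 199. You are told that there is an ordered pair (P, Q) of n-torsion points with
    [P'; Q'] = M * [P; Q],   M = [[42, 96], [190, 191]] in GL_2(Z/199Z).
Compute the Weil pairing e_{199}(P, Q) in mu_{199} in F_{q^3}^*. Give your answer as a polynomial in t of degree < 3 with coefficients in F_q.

Alternating bilinearity on E[199] (values in mu_{199} in F_{623358722017^3}) gives e(P',Q') = e(P,Q)^det(M).
So e_{199}(P,Q) = e_{199}(P',Q')^{124}, since 130*124 = 1 mod 199.
Build f_{199,P'} and f_{199,Q'} via the 8-bit ladder of 199=11000111_2; evaluate at shifted divisors; quotient in F_{623358722017^3}.
The quotient is 171755513524 + 327700455076*t + 307624296599*t^2.
Raise to 124: e(P,Q) = 164724685630 + 399566898471*t + 372420260087*t^2 in mu_{199}.

164724685630 + 399566898471*t + 372420260087*t^2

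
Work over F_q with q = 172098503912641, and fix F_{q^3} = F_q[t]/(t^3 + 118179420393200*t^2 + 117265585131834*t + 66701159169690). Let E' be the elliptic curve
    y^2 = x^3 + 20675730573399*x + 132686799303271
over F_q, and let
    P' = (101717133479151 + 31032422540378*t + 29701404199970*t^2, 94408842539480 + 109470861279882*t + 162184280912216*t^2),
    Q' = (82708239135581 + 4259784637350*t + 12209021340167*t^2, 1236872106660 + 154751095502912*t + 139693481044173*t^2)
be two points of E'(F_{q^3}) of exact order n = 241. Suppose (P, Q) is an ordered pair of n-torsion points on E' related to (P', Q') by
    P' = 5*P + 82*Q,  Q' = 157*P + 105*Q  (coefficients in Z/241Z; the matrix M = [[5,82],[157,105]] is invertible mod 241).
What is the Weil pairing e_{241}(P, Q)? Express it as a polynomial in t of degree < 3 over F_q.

25515787163742 + 109941044163714*t + 11276816872220*t^2

The 241-Weil pairing on E[241] over F_{172098503912641} is alternating-bilinear: e_{241}(P',Q') = e_{241}(P,Q)^det(M).
Inverting 183 mod 241: 54. Thus e_{241}(P,Q) = e(P',Q')^{54}.
Run Miller on y^2=x^3+20675730573399*x+132686799303271 over F_{172098503912641}: ladder 11110001 (8 bits); e = f_P(D_Q)/f_Q(D_P).
Result: e(P',Q') = 51327425531557 + 132905992019907*t + 100289572356757*t^2.
(51327425531557 + 132905992019907*t + 100289572356757*t^2)^{54} mod (172098503912641,f) = 25515787163742 + 109941044163714*t + 11276816872220*t^2.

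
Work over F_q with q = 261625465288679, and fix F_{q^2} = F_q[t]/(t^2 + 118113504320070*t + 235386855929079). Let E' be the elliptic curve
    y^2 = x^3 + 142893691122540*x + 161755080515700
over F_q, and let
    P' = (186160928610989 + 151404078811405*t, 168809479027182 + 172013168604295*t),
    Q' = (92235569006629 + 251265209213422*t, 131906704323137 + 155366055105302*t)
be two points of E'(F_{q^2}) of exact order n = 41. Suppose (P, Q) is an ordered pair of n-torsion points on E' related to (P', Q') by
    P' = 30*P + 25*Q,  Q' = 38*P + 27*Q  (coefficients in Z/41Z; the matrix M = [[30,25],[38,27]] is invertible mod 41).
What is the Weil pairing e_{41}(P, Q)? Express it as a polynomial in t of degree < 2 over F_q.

Under M = [[30,25],[38,27]] in GL_2(Z/41), e_{41}(P',Q') = e_{41}(P,Q)^(30*27-25*38 mod 41).
Inverting 24 mod 41: 12. Thus e_{41}(P,Q) = e(P',Q')^{12}.
6-bit Miller (101001) on E'/F_{261625465288679} with a'=142893691122540, b'=161755080515700: accumulate tangent/chord ratios at Q'+S and P'+S'.
e_{41}(P',Q') = 9098432383911 + 248599808314211*t.
(9098432383911 + 248599808314211*t)^{12} mod (261625465288679,f) = 41366327467041 + 258810110480449*t.

41366327467041 + 258810110480449*t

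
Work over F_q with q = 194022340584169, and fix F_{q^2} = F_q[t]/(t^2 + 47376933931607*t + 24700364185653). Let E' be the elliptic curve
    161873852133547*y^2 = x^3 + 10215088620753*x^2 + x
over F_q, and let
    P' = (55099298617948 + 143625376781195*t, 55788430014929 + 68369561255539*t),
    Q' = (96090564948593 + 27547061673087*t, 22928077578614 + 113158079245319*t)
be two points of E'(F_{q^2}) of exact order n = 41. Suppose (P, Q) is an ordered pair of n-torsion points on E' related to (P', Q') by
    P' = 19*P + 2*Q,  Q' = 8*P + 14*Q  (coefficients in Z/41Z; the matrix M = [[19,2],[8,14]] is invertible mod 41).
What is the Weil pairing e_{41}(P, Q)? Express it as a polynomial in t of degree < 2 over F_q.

e_{41}(aP+bQ,cP+dQ) = e_{41}(P,Q)^(ad-bc); with (a,b,c,d)=(19,2,8,14) this gives the det-41 law.
So e_{41}(P,Q) = e_{41}(P',Q')^{31}, since 4*31 = 1 mod 41.
(x,y)|->(85448949624108x+157758962314828,85448949624108y) sends E' to y^2=x^3+28846100358187*x+35442522273055.
6-bit Miller (101001) on E'/F_{194022340584169} with a'=28846100358187, b'=35442522273055: accumulate tangent/chord ratios at Q'+S and P'+S'.
e_{41}(P',Q') = 124891121751443 + 182064435783905*t.
Thus e_{41}(P,Q) = 36896321050452 + 60619968023036*t.

36896321050452 + 60619968023036*t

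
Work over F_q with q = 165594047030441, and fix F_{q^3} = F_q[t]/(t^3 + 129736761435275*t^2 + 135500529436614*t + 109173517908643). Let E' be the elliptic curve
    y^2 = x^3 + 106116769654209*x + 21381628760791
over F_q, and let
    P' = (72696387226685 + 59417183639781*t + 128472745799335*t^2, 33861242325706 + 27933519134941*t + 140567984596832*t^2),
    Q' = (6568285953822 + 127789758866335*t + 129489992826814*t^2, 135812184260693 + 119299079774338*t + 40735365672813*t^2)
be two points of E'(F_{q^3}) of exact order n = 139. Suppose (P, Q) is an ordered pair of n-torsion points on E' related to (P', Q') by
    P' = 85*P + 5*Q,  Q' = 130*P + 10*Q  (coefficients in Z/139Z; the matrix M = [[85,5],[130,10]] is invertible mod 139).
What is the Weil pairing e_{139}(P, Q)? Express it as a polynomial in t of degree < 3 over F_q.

Alternating bilinearity on E[139] (values in mu_{139} in F_{165594047030441^3}) gives e(P',Q') = e(P,Q)^det(M).
Hence e(P,Q) = e(P',Q')^{98} where 98 = 61^{-1} mod 139.
n = 139 = (10001011)_2 (8 bits, wt 4); accumulate f_{139,P'}(Q'+S)/f_{139,P'}(S) along the 7-step ladder.
e_{139}(P',Q') = 7231598443646 + 74238943672755*t + 143228879974277*t^2.
Thus e_{139}(P,Q) = 6262498309737 + 93209230372628*t + 75692417214031*t^2.

6262498309737 + 93209230372628*t + 75692417214031*t^2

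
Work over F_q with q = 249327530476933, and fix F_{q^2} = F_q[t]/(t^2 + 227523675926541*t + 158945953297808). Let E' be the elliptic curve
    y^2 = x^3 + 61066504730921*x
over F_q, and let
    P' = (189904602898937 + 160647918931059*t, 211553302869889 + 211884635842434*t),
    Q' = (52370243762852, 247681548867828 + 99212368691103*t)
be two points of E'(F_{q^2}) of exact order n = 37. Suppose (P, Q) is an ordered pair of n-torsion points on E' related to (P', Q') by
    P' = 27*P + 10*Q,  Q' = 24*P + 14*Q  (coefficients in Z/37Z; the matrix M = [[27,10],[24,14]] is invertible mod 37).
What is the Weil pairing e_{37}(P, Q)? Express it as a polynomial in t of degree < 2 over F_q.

e_{37}(aP+bQ,cP+dQ) = e_{37}(P,Q)^(ad-bc); with (a,b,c,d)=(27,10,24,14) this gives the det-37 law.
27*14 - 10*24 = 138; reduced mod 37: det = 27, inverse 11.
n = 37 = (100101)_2 (6 bits, wt 3); accumulate f_{37,P'}(Q'+S)/f_{37,P'}(S) along the 5-step ladder.
Result: e(P',Q') = 230696566356339 + 136405984633411*t.
Raise to 11: e(P,Q) = 3394611613899 + 94909981004415*t in mu_{37}.

3394611613899 + 94909981004415*t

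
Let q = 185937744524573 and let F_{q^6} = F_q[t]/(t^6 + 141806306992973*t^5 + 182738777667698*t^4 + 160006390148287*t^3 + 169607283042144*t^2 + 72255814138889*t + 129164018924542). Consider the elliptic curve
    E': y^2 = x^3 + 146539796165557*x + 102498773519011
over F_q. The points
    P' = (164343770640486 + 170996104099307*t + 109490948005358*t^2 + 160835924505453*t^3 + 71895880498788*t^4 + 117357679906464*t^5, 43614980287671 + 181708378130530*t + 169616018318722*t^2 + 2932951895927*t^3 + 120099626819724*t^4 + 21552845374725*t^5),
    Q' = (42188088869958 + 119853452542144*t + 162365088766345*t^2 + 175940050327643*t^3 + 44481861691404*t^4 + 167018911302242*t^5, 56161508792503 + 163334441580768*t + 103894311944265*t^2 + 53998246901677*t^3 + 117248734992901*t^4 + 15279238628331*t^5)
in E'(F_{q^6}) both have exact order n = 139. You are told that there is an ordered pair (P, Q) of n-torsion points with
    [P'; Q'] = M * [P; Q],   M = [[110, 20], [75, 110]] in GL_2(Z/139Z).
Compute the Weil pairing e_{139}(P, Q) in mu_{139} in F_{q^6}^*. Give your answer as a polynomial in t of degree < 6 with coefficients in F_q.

106981764527423 + 72717961647732*t + 26856683140693*t^2 + 13218979443624*t^3 + 113476620842569*t^4 + 10804345085145*t^5

The 139-Weil pairing on E[139] over F_{185937744524573} is alternating-bilinear: e_{139}(P',Q') = e_{139}(P,Q)^det(M).
Inverting 36 mod 139: 112. Thus e_{139}(P,Q) = e(P',Q')^{112}.
Miller loop for e_{139} over F_{185937744524573^6}: bits of 139 = 10001011; 7 double steps + 3 add steps, l/v at each.
f_P(D_Q)/f_Q(D_P) = 173722730348635 + 154682484954322*t + 78650090973527*t^2 + 83727599270493*t^3 + 160751780711212*t^4 + 131297641063156*t^5.
Thus e_{139}(P,Q) = 106981764527423 + 72717961647732*t + 26856683140693*t^2 + 13218979443624*t^3 + 113476620842569*t^4 + 10804345085145*t^5.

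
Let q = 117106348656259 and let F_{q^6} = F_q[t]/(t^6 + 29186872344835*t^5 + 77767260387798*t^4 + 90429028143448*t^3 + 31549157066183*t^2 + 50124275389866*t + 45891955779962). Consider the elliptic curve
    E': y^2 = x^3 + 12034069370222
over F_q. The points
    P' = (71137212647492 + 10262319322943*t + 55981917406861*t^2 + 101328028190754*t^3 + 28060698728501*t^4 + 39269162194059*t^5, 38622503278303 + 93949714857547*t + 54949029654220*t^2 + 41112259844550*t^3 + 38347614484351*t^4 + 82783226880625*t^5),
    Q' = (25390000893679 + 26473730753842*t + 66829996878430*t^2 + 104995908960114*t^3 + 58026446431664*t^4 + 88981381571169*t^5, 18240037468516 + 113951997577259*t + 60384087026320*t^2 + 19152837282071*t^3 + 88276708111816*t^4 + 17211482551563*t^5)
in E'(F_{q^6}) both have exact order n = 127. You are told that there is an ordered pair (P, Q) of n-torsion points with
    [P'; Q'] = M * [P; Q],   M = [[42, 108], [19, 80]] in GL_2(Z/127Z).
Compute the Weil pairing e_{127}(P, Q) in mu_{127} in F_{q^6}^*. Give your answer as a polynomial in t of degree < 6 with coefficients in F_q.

27289463621965 + 71031031864811*t + 46827196374590*t^2 + 42934395255908*t^3 + 77942140250930*t^4 + 91977689513968*t^5

Alternating bilinearity on E[127] (values in mu_{127} in F_{117106348656259^6}) gives e(P',Q') = e(P,Q)^det(M).
42*80 - 108*19 = 1308; reduced mod 127: det = 38, inverse 117.
Run Miller on y^2=x^3+12034069370222 over F_{117106348656259}: ladder 1111111 (7 bits); e = f_P(D_Q)/f_Q(D_P).
The quotient is 94858313225387 + 14633367911874*t + 13966750900070*t^2 + 57381861505361*t^3 + 93110588325044*t^4 + 79247223765042*t^5.
e_{127}(P,Q) = (94858313225387 + 14633367911874*t + 13966750900070*t^2 + 57381861505361*t^3 + 93110588325044*t^4 + 79247223765042*t^5)^{117} = 27289463621965 + 71031031864811*t + 46827196374590*t^2 + 42934395255908*t^3 + 77942140250930*t^4 + 91977689513968*t^5.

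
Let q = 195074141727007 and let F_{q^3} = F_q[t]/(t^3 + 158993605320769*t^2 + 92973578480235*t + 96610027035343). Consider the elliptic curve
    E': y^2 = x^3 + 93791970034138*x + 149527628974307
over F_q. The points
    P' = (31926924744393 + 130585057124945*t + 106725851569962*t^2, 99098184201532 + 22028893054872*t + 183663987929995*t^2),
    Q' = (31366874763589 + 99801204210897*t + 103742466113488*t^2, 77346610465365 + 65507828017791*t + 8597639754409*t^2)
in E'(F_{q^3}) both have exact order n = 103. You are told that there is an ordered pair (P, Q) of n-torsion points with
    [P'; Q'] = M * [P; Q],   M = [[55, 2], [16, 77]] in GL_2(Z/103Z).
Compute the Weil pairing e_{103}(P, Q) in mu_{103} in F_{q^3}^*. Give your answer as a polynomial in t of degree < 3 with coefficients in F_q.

35329312627297 + 98294526273755*t + 53851067133549*t^2

Alternating bilinearity on E[103] (values in mu_{103} in F_{195074141727007^3}) gives e(P',Q') = e(P,Q)^det(M).
det M = 55*77 - 2*16 = 4203 = 83 (mod 103); 83^{-1} = 36 (mod 103).
Build f_{103,P'} and f_{103,Q'} via the 7-bit ladder of 103=1100111_2; evaluate at shifted divisors; quotient in F_{195074141727007^3}.
e_{103}(P',Q') = 7462139508501 + 77553934401149*t + 167590262230288*t^2.
(7462139508501 + 77553934401149*t + 167590262230288*t^2)^{36} mod (195074141727007,f) = 35329312627297 + 98294526273755*t + 53851067133549*t^2.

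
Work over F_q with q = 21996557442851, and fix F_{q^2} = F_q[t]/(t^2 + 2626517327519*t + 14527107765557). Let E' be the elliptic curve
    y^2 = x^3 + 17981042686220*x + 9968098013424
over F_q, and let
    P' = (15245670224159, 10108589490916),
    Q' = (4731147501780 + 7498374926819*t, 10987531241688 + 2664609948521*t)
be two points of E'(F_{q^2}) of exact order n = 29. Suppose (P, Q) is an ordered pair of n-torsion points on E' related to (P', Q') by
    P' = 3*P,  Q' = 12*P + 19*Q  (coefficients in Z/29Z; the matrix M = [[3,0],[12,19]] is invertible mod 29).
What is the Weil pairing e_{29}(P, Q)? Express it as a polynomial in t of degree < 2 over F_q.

5082253954419 + 10840605132279*t

The 29-Weil pairing on E[29] over F_{21996557442851} is alternating-bilinear: e_{29}(P',Q') = e_{29}(P,Q)^det(M).
So e_{29}(P,Q) = e_{29}(P',Q')^{28}, since 28*28 = 1 mod 29.
5-bit Miller (11101) on E'/F_{21996557442851} with a'=17981042686220, b'=9968098013424: accumulate tangent/chord ratios at Q'+S and P'+S'.
Miller gives e_{29}(P',Q') = 19959086392423 + 11155952310572*t in F_{21996557442851^2}.
(19959086392423 + 11155952310572*t)^{28} mod (21996557442851,f) = 5082253954419 + 10840605132279*t.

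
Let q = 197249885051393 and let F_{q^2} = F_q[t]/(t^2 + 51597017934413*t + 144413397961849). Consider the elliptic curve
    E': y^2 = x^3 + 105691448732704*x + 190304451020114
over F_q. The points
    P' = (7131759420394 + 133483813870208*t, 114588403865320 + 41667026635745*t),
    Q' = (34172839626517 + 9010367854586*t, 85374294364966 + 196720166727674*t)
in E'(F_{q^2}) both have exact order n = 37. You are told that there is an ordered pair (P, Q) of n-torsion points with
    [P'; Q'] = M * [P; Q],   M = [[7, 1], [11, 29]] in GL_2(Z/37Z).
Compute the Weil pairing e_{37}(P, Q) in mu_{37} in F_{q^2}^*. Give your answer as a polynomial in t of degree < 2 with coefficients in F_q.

39442303914366 + 102048493465298*t

The 37-Weil pairing on E[37] over F_{197249885051393} is alternating-bilinear: e_{37}(P',Q') = e_{37}(P,Q)^det(M).
Inverting 7 mod 37: 16. Thus e_{37}(P,Q) = e(P',Q')^{16}.
Miller loop for e_{37} over F_{197249885051393^2}: bits of 37 = 100101; 5 double steps + 2 add steps, l/v at each.
e_{37}(P',Q') = 155388051925977 + 99214557350351*t.
Hence e(P,Q) = 39442303914366 + 102048493465298*t in F_{197249885051393^2}^*.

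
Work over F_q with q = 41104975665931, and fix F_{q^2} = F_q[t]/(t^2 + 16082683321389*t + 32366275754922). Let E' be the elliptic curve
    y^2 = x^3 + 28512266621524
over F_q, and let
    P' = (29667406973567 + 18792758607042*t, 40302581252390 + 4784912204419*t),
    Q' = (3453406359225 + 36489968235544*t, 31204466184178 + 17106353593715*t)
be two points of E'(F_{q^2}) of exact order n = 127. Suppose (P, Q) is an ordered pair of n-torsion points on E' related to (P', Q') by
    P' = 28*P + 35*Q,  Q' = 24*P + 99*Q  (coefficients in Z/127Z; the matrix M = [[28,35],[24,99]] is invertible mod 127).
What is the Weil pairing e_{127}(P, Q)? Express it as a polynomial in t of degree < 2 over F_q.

e_{127}(aP+bQ,cP+dQ) = e_{127}(P,Q)^(ad-bc); with (a,b,c,d)=(28,35,24,99) this gives the det-127 law.
Inverting 27 mod 127: 80. Thus e_{127}(P,Q) = e(P',Q')^{80}.
Miller loop for e_{127} over F_{41104975665931^2}: bits of 127 = 1111111; 6 double steps + 6 add steps, l/v at each.
The quotient is 11682022437390 + 16981645523319*t.
e_{127}(P,Q) = (11682022437390 + 16981645523319*t)^{80} = 12493374782836 + 8124053217960*t.

12493374782836 + 8124053217960*t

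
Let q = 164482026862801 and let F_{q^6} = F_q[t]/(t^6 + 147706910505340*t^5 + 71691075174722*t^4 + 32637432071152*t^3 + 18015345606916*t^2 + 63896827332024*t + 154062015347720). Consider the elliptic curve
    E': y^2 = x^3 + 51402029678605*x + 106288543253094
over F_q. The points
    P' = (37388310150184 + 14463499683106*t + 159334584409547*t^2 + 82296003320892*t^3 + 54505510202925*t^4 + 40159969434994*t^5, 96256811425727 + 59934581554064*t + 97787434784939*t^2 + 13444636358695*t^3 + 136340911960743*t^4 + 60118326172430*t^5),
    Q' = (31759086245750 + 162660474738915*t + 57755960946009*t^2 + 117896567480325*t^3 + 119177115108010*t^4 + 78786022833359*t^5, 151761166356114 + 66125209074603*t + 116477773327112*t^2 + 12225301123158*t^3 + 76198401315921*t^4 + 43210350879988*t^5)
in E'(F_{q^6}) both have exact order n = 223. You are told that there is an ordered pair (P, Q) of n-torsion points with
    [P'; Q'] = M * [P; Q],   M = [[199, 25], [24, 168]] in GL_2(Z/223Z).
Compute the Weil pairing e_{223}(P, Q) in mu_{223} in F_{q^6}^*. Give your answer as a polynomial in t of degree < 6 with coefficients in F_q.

The 223-Weil pairing on E[223] over F_{164482026862801} is alternating-bilinear: e_{223}(P',Q') = e_{223}(P,Q)^det(M).
So e_{223}(P,Q) = e_{223}(P',Q')^{35}, since 51*35 = 1 mod 223.
8-bit Miller (11011111) on E'/F_{164482026862801} with a'=51402029678605, b'=106288543253094: accumulate tangent/chord ratios at Q'+S and P'+S'.
So e_{223}(P',Q') = 95705217784531 + 96329909809940*t + 160118669728952*t^2 + 40509667417705*t^3 + 108877399927949*t^4 + 36591367455228*t^5.
Finally e_{223}(P,Q) = 126639109444015 + 132642051444646*t + 160021822146895*t^2 + 68769877358786*t^3 + 134547573909942*t^4 + 74159619582733*t^5.

126639109444015 + 132642051444646*t + 160021822146895*t^2 + 68769877358786*t^3 + 134547573909942*t^4 + 74159619582733*t^5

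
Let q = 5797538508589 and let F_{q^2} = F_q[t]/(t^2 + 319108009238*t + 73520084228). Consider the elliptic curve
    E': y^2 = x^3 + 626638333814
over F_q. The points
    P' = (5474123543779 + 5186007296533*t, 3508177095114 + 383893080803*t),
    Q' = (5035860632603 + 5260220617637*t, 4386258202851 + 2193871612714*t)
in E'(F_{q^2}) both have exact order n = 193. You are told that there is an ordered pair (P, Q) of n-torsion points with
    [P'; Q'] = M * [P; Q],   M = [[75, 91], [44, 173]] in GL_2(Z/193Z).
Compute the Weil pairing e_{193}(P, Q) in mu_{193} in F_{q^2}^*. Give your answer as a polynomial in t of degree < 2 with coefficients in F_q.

4963593358581 + 2686980499551*t

Under M = [[75,91],[44,173]] in GL_2(Z/193), e_{193}(P',Q') = e_{193}(P,Q)^(75*173-91*44 mod 193).
Hence e(P,Q) = e(P',Q')^{110} where 110 = 93^{-1} mod 193.
Build f_{193,P'} and f_{193,Q'} via the 8-bit ladder of 193=11000001_2; evaluate at shifted divisors; quotient in F_{5797538508589^2}.
So e_{193}(P',Q') = 3756082120568 + 1142127276204*t.
(3756082120568 + 1142127276204*t)^{110} mod (5797538508589,f) = 4963593358581 + 2686980499551*t.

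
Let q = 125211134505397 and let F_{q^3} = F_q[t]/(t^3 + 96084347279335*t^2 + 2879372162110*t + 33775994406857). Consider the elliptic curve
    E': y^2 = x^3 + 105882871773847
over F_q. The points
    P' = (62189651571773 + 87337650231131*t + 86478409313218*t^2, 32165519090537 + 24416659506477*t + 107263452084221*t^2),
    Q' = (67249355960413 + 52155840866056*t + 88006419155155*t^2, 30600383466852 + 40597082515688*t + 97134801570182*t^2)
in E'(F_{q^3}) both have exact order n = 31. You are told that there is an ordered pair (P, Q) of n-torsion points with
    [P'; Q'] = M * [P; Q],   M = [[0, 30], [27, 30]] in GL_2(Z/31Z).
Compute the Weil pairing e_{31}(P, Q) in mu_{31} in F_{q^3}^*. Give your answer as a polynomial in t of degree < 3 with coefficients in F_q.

65114664516434 + 59350131600677*t + 26224656165972*t^2

e_{31} is bilinear + alternating on E[31], so e_{31}(30*Q, 27*P + 30*Q) = e_{31}(P,Q)^(0*30-30*27).
det M = 0*30 - 30*27 = -810 = 27 (mod 31); 27^{-1} = 23 (mod 31).
Run Miller on y^2=x^3+105882871773847 over F_{125211134505397}: ladder 11111 (5 bits); e = f_P(D_Q)/f_Q(D_P).
Miller gives e_{31}(P',Q') = 122029140388552 + 97043863864008*t + 88632840004589*t^2 in F_{125211134505397^3}.
Finally e_{31}(P,Q) = 65114664516434 + 59350131600677*t + 26224656165972*t^2.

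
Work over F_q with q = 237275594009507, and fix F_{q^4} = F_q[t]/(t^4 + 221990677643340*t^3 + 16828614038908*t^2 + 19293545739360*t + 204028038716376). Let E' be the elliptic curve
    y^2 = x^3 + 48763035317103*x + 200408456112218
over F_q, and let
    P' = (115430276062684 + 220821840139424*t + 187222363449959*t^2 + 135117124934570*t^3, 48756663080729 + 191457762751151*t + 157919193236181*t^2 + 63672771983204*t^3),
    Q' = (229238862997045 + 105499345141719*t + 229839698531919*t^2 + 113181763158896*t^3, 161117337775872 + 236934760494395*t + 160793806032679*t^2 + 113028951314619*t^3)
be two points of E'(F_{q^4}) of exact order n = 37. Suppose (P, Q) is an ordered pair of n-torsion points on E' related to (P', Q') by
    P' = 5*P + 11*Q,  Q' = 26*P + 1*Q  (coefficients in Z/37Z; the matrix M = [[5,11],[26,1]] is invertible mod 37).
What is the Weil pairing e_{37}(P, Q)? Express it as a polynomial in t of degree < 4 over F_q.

Alternating bilinearity on E[37] (values in mu_{37} in F_{237275594009507^4}) gives e(P',Q') = e(P,Q)^det(M).
det M = 5*1 - 11*26 = -281 = 15 (mod 37); 15^{-1} = 5 (mod 37).
Miller loop for e_{37} over F_{237275594009507^4}: bits of 37 = 100101; 5 double steps + 2 add steps, l/v at each.
So e_{37}(P',Q') = 191507723044041 + 14005748789218*t + 207155566588392*t^2 + 149428154281296*t^3.
(191507723044041 + 14005748789218*t + 207155566588392*t^2 + 149428154281296*t^3)^{5} mod (237275594009507,f) = 129230432047279 + 45548954502951*t + 19420298193580*t^2 + 207026212445809*t^3.

129230432047279 + 45548954502951*t + 19420298193580*t^2 + 207026212445809*t^3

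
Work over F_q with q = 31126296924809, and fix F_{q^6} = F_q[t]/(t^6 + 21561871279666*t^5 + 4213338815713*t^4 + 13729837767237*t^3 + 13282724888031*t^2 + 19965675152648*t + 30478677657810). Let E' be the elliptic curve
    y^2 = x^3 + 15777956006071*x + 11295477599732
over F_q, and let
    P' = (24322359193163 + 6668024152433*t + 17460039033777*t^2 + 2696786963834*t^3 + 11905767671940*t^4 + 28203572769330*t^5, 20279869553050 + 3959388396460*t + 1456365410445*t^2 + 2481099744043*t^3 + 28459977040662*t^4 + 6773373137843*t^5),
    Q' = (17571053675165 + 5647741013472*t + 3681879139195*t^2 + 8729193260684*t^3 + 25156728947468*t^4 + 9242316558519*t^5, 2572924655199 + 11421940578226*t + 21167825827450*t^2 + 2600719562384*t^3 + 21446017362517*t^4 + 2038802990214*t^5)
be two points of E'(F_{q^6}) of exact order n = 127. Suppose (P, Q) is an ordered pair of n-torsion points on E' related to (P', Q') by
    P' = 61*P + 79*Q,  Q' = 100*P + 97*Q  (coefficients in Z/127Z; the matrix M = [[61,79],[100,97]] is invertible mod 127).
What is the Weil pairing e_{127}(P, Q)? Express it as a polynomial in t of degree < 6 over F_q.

Since e_{127}(P,P)=e_{127}(Q,Q)=1 and e_{127}(Q,P)=e_{127}(P,Q)^{-1}, expanding e_{127}(61*P + 79*Q,100*P + 97*Q) leaves e(P,Q)^det(M).
det(M) mod 127 = 49; its inverse in (Z/127)^* is 70 (check: 49*70 mod 127 = 1).
7-bit Miller (1111111) on E'/F_{31126296924809} with a'=15777956006071, b'=11295477599732: accumulate tangent/chord ratios at Q'+S and P'+S'.
e_{127}(P',Q') = 26013589749703 + 21672139997173*t + 12807867820897*t^2 + 21043805090239*t^3 + 3220147289128*t^4 + 28074316387656*t^5.
Hence e(P,Q) = 6132891420503 + 12010267103394*t + 19005618798943*t^2 + 28906945443838*t^3 + 12986974005039*t^4 + 16813715871960*t^5 in F_{31126296924809^6}^*.

6132891420503 + 12010267103394*t + 19005618798943*t^2 + 28906945443838*t^3 + 12986974005039*t^4 + 16813715871960*t^5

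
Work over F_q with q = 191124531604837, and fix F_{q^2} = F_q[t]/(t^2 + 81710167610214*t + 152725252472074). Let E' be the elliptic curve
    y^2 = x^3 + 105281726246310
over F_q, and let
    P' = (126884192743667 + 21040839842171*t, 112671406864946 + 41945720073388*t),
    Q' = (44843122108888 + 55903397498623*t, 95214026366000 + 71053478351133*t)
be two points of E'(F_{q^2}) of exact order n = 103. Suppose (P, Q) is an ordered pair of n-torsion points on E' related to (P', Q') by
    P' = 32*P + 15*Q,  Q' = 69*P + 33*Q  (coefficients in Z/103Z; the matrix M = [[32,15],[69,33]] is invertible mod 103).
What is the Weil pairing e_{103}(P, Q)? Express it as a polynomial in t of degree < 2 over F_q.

The 103-Weil pairing on E[103] over F_{191124531604837} is alternating-bilinear: e_{103}(P',Q') = e_{103}(P,Q)^det(M).
32*33 - 15*69 = 21; reduced mod 103: det = 21, inverse 54.
7-bit Miller (1100111) on E'/F_{191124531604837} with a'=0, b'=105281726246310: accumulate tangent/chord ratios at Q'+S and P'+S'.
e_{103}(P',Q') = 52327438615885 + 68388038513566*t.
Hence e(P,Q) = 23281525102067 + 21699132819911*t in F_{191124531604837^2}^*.

23281525102067 + 21699132819911*t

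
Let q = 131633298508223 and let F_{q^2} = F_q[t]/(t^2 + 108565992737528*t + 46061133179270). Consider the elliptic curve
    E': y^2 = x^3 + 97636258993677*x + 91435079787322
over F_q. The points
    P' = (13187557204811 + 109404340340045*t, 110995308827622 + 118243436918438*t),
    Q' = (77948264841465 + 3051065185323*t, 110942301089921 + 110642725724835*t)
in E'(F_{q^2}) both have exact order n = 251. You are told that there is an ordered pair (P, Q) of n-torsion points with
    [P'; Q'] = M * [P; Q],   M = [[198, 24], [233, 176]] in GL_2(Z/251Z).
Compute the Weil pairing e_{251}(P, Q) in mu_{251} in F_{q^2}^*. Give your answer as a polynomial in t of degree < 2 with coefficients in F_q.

Under M = [[198,24],[233,176]] in GL_2(Z/251), e_{251}(P',Q') = e_{251}(P,Q)^(198*176-24*233 mod 251).
Inverting 140 mod 251: 52. Thus e_{251}(P,Q) = e(P',Q')^{52}.
n = 251 = (11111011)_2 (8 bits, wt 7); accumulate f_{251,P'}(Q'+S)/f_{251,P'}(S) along the 7-step ladder.
f_P(D_Q)/f_Q(D_P) = 2389813582666 + 59138476173177*t.
e_{251}(P,Q) = (2389813582666 + 59138476173177*t)^{52} = 117595443703888 + 39687204972745*t.

117595443703888 + 39687204972745*t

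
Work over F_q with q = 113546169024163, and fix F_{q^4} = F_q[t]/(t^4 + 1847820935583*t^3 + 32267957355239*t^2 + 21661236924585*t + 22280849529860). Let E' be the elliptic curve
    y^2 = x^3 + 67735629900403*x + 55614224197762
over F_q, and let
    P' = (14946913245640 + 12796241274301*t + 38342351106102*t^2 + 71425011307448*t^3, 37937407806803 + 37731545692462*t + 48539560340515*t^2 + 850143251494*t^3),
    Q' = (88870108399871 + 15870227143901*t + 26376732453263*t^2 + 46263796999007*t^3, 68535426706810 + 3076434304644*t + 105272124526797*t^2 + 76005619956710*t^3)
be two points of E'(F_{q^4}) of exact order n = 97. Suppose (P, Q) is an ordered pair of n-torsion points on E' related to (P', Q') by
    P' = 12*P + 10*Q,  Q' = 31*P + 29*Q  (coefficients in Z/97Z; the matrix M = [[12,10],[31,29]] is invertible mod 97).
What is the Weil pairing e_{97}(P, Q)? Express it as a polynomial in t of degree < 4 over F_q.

e_{97}(aP+bQ,cP+dQ) = e_{97}(P,Q)^(ad-bc); with (a,b,c,d)=(12,10,31,29) this gives the det-97 law.
det M = 12*29 - 10*31 = 38 = 38 (mod 97); 38^{-1} = 23 (mod 97).
Run Miller on y^2=x^3+67735629900403*x+55614224197762 over F_{113546169024163}: ladder 1100001 (7 bits); e = f_P(D_Q)/f_Q(D_P).
Miller gives e_{97}(P',Q') = 95064528627023 + 40586547649004*t + 46048998226541*t^2 + 6275086540363*t^3 in F_{113546169024163^4}.
Raise to 23: e(P,Q) = 61757946432585 + 37178604335044*t + 11946326167055*t^2 + 96244445947171*t^3 in mu_{97}.

61757946432585 + 37178604335044*t + 11946326167055*t^2 + 96244445947171*t^3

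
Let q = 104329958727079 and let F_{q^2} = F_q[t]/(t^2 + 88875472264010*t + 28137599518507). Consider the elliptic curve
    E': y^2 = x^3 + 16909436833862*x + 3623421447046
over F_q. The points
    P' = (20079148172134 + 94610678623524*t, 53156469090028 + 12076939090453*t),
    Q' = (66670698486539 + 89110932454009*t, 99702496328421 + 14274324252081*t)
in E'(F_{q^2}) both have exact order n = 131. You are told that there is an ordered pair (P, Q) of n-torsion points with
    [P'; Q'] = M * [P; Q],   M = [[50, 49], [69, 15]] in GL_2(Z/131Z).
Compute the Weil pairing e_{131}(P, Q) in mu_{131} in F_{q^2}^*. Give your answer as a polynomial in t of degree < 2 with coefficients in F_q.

81301093174581 + 22976889829607*t

The 131-Weil pairing on E[131] over F_{104329958727079} is alternating-bilinear: e_{131}(P',Q') = e_{131}(P,Q)^det(M).
50*15 - 49*69 = -2631; reduced mod 131: det = 120, inverse 119.
8-bit Miller (10000011) on E'/F_{104329958727079} with a'=16909436833862, b'=3623421447046: accumulate tangent/chord ratios at Q'+S and P'+S'.
Result: e(P',Q') = 68160066570374 + 85697612822462*t.
(68160066570374 + 85697612822462*t)^{119} mod (104329958727079,f) = 81301093174581 + 22976889829607*t.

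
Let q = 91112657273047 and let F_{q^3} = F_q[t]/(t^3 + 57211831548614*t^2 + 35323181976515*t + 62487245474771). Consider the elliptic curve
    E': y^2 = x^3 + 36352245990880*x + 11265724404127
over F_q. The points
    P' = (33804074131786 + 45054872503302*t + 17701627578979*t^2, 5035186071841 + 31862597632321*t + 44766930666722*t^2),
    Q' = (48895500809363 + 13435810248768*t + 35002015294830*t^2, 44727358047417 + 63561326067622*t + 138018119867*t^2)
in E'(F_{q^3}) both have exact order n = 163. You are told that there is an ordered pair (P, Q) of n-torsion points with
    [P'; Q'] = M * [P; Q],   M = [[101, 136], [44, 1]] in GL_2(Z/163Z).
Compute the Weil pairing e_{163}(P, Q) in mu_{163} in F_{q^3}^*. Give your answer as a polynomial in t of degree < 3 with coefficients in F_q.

23577191193730 + 11649790333966*t + 1519361057113*t^2

The 163-Weil pairing on E[163] over F_{91112657273047} is alternating-bilinear: e_{163}(P',Q') = e_{163}(P,Q)^det(M).
So e_{163}(P,Q) = e_{163}(P',Q')^{76}, since 148*76 = 1 mod 163.
Double-and-add over 10100011: 8-1 doublings, 4-1 additions; each step l_{T,T}/v_{2T} or l_{T,P'}/v at Q'+S for random S.
e_{163}(P',Q') = 28305606388723 + 88649208013553*t + 80708367059841*t^2.
(28305606388723 + 88649208013553*t + 80708367059841*t^2)^{76} mod (91112657273047,f) = 23577191193730 + 11649790333966*t + 1519361057113*t^2.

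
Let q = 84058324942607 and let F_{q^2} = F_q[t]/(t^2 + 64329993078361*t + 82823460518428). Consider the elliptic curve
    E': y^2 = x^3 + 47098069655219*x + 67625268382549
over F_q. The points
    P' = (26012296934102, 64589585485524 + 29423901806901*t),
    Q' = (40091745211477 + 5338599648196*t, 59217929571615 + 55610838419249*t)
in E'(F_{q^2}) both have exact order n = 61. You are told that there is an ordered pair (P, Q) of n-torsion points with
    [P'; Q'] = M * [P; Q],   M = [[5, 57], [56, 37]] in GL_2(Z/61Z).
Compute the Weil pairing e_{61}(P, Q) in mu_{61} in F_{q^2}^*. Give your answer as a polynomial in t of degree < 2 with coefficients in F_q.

57212167819670 + 9976808605702*t

e_{61}(aP+bQ,cP+dQ) = e_{61}(P,Q)^(ad-bc); with (a,b,c,d)=(5,57,56,37) this gives the det-61 law.
det(M) mod 61 = 43; its inverse in (Z/61)^* is 44 (check: 43*44 mod 61 = 1).
Double-and-add over 111101: 6-1 doublings, 5-1 additions; each step l_{T,T}/v_{2T} or l_{T,P'}/v at Q'+S for random S.
f_P(D_Q)/f_Q(D_P) = 4928541069070 + 20571328756631*t.
Raise to 44: e(P,Q) = 57212167819670 + 9976808605702*t in mu_{61}.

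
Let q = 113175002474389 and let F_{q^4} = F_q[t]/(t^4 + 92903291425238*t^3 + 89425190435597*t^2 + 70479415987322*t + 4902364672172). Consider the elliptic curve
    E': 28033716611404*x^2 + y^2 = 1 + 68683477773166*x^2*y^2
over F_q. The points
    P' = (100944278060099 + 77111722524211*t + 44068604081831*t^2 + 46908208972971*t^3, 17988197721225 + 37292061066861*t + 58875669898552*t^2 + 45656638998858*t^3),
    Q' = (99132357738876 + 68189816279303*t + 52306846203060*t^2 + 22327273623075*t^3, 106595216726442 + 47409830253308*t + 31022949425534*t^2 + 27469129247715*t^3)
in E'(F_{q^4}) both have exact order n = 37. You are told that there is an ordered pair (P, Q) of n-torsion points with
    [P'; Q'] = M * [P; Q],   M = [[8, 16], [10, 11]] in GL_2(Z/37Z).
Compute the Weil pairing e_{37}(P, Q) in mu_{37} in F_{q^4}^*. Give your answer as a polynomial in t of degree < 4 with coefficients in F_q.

Alternating bilinearity on E[37] (values in mu_{37} in F_{113175002474389^4}) gives e(P',Q') = e(P,Q)^det(M).
So e_{37}(P,Q) = e_{37}(P',Q')^{19}, since 2*19 = 1 mod 37.
Edwards->Montgomery: u=(1+y)/(1-y), v=u/x -> 23216733828726v^2=u^3+7647159196392u^2+u; then x_W=46425060946754u+91569534047021: y^2=x^3+347606122965*x+110565933787620.
Miller loop for e_{37} over F_{113175002474389^4}: bits of 37 = 100101; 5 double steps + 2 add steps, l/v at each.
e_{37}(P',Q') = 84904369259126 + 102121342876718*t + 42543050541347*t^2 + 45563627801551*t^3.
Raise to 19: e(P,Q) = 33837097577055 + 86826107162196*t + 76969916825138*t^2 + 12536574149789*t^3 in mu_{37}.

33837097577055 + 86826107162196*t + 76969916825138*t^2 + 12536574149789*t^3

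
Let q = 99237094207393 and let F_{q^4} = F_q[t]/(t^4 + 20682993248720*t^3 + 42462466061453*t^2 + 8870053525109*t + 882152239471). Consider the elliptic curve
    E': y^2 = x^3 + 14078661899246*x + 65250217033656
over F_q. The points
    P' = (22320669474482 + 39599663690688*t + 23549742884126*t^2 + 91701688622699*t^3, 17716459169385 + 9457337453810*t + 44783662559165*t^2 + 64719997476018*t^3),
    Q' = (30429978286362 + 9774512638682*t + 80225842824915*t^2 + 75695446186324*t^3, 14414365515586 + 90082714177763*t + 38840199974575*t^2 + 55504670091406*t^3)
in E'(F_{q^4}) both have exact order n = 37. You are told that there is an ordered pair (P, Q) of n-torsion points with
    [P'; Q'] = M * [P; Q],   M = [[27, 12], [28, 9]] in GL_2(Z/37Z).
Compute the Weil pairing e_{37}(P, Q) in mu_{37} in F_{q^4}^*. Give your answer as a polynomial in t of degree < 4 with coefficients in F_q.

Alternating bilinearity on E[37] (values in mu_{37} in F_{99237094207393^4}) gives e(P',Q') = e(P,Q)^det(M).
So e_{37}(P,Q) = e_{37}(P',Q')^{35}, since 18*35 = 1 mod 37.
Run Miller on y^2=x^3+14078661899246*x+65250217033656 over F_{99237094207393}: ladder 100101 (6 bits); e = f_P(D_Q)/f_Q(D_P).
The quotient is 84500780579301 + 63413694082123*t + 85372904426720*t^2 + 32989945343919*t^3.
Thus e_{37}(P,Q) = 55574834167199 + 55567167880532*t + 69049817384440*t^2 + 810896912610*t^3.

55574834167199 + 55567167880532*t + 69049817384440*t^2 + 810896912610*t^3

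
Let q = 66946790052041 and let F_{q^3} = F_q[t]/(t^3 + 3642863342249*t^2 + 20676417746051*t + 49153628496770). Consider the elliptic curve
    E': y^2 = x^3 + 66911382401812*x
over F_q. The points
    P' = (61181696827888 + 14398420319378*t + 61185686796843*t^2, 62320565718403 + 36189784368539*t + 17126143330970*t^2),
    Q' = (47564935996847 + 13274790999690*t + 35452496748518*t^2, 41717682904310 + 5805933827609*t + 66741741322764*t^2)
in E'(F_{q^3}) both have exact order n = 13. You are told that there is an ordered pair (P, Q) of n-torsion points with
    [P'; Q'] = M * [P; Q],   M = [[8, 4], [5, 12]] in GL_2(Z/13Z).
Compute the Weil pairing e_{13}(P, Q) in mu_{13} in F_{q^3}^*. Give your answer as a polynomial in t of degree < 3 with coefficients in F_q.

28620920928197 + 64342419275611*t + 28275986324030*t^2

Under M = [[8,4],[5,12]] in GL_2(Z/13), e_{13}(P',Q') = e_{13}(P,Q)^(8*12-4*5 mod 13).
Hence e(P,Q) = e(P',Q')^{6} where 6 = 11^{-1} mod 13.
n = 13 = (1101)_2 (4 bits, wt 3); accumulate f_{13,P'}(Q'+S)/f_{13,P'}(S) along the 3-step ladder.
Miller gives e_{13}(P',Q') = 21978108707794 + 44987283932095*t + 2644852665170*t^2 in F_{66946790052041^3}.
Raise to 6: e(P,Q) = 28620920928197 + 64342419275611*t + 28275986324030*t^2 in mu_{13}.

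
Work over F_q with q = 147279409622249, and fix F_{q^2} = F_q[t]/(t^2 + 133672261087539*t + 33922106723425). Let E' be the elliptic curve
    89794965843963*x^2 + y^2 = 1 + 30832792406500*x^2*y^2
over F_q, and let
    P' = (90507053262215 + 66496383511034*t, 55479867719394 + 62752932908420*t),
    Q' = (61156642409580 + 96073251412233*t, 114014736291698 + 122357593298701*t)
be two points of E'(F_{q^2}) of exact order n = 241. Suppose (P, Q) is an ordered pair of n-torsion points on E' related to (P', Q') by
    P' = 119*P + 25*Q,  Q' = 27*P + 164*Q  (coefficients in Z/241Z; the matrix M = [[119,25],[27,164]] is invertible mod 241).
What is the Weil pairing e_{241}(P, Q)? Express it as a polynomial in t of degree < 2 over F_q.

e_{241}(aP+bQ,cP+dQ) = e_{241}(P,Q)^(ad-bc); with (a,b,c,d)=(119,25,27,164) this gives the det-241 law.
Inverting 43 mod 241: 213. Thus e_{241}(P,Q) = e(P',Q')^{213}.
Edwards a_E,d_E -> Montgomery A=15915156417515,B=74239217929029 -> Weierstrass 45331810491615,0 via alpha=44651194645452,beta=51560395764928.
Double-and-add over 11110001: 8-1 doublings, 5-1 additions; each step l_{T,T}/v_{2T} or l_{T,P'}/v at Q'+S for random S.
So e_{241}(P',Q') = 90110938369444 + 35881973696763*t.
Thus e_{241}(P,Q) = 20181681128639 + 54647421150631*t.

20181681128639 + 54647421150631*t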